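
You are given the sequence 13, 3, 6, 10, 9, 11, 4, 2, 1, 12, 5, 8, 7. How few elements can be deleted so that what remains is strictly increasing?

8

Fewest deletions = n − (longest strictly increasing subsequence).
Patience tails:
13 → extends → [13]
3 → replaces 13 → [3]
6 → extends → [3, 6]
10 → extends → [3, 6, 10]
9 → replaces 10 → [3, 6, 9]
11 → extends → [3, 6, 9, 11]
4 → replaces 6 → [3, 4, 9, 11]
2 → replaces 3 → [2, 4, 9, 11]
1 → replaces 2 → [1, 4, 9, 11]
12 → extends → [1, 4, 9, 11, 12]
5 → replaces 9 → [1, 4, 5, 11, 12]
8 → replaces 11 → [1, 4, 5, 8, 12]
7 → replaces 8 → [1, 4, 5, 7, 12]
Longest strictly increasing subsequence has length 5, so deletions = 13 − 5 = 8.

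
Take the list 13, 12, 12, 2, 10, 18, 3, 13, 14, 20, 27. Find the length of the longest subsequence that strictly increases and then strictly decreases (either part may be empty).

inc[i] = longest strictly increasing subsequence ending at i; dec[i] = longest strictly decreasing subsequence starting at i:
i:      1  2  3  4  5  6  7  8  9 10 11
a[i]:  13 12 12  2 10 18  3 13 14 20 27
inc:    1  1  1  1  2  3  2  3  4  5  6
dec:    4  3  3  1  2  2  1  1  1  1  1
Best peak at i=11 (value 27): inc=6, dec=1, length 6+1−1 = 6.

6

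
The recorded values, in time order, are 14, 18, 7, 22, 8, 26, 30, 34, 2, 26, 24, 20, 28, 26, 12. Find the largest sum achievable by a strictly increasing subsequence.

144

Let S[i] be the best sum of a strictly increasing subsequence ending at i:
i:       1   2   3   4   5   6   7   8   9  10  11  12  13  14  15
a[i]:   14  18   7  22   8  26  30  34   2  26  24  20  28  26  12
S:      14  32   7  54  15  80 110 144   2  80  78  52 108 104  27
Maximum is 144 (e.g. 14 + 18 + 22 + 26 + 30 + 34).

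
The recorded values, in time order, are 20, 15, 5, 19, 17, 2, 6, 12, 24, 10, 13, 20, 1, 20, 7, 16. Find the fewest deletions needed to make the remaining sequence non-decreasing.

10

Fewest deletions = n − (longest non-decreasing subsequence).
Patience tails:
20 → extends → [20]
15 → replaces 20 → [15]
5 → replaces 15 → [5]
19 → extends → [5, 19]
17 → replaces 19 → [5, 17]
2 → replaces 5 → [2, 17]
6 → replaces 17 → [2, 6]
12 → extends → [2, 6, 12]
24 → extends → [2, 6, 12, 24]
10 → replaces 12 → [2, 6, 10, 24]
13 → replaces 24 → [2, 6, 10, 13]
20 → extends → [2, 6, 10, 13, 20]
1 → replaces 2 → [1, 6, 10, 13, 20]
20 → extends → [1, 6, 10, 13, 20, 20]
7 → replaces 10 → [1, 6, 7, 13, 20, 20]
16 → replaces 20 → [1, 6, 7, 13, 16, 20]
Longest non-decreasing subsequence has length 6, so deletions = 16 − 6 = 10.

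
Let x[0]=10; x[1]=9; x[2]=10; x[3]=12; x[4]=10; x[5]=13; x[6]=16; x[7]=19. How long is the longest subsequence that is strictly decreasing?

2

Let dp[i] be the longest strictly decreasing subsequence ending at i:
i:      0  1  2  3  4  5  6  7
x[i]:  10  9 10 12 10 13 16 19
dp:     1  2  1  1  2  1  1  1
Maximum is 2.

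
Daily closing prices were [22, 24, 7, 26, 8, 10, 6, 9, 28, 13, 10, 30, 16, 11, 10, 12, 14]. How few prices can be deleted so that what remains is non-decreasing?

10

Fewest deletions = n − (longest non-decreasing subsequence).
i:      1  2  3  4  5  6  7  8  9 10 11 12 13 14 15 16 17
a[i]:  22 24  7 26  8 10  6  9 28 13 10 30 16 11 10 12 14
dp:     1  2  1  3  2  3  1  3  4  4  4  5  5  5  5  6  7
max dp = 7, so deletions = 17 − 7 = 10.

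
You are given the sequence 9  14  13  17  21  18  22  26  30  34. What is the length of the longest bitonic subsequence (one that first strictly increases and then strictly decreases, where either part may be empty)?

inc[i] = longest strictly increasing subsequence ending at i; dec[i] = longest strictly decreasing subsequence starting at i:
i:      1  2  3  4  5  6  7  8  9 10
a[i]:   9 14 13 17 21 18 22 26 30 34
inc:    1  2  2  3  4  4  5  6  7  8
dec:    1  2  1  1  2  1  1  1  1  1
Best peak at i=10 (value 34): inc=8, dec=1, length 8+1−1 = 8.

8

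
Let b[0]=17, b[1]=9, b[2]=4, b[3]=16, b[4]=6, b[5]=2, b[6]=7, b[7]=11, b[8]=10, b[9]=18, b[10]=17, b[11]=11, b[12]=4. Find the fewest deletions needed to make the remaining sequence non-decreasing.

Fewest deletions = n − (longest non-decreasing subsequence).
Patience tails:
17 → extends → [17]
9 → replaces 17 → [9]
4 → replaces 9 → [4]
16 → extends → [4, 16]
6 → replaces 16 → [4, 6]
2 → replaces 4 → [2, 6]
7 → extends → [2, 6, 7]
11 → extends → [2, 6, 7, 11]
10 → replaces 11 → [2, 6, 7, 10]
18 → extends → [2, 6, 7, 10, 18]
17 → replaces 18 → [2, 6, 7, 10, 17]
11 → replaces 17 → [2, 6, 7, 10, 11]
4 → replaces 6 → [2, 4, 7, 10, 11]
Longest non-decreasing subsequence has length 5, so deletions = 13 − 5 = 8.

8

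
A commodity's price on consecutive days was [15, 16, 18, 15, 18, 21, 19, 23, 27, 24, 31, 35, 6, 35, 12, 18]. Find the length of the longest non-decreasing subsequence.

Track the smallest tail for each achievable length (allowing ties):
15 → extends → [15]
16 → extends → [15, 16]
18 → extends → [15, 16, 18]
15 → replaces 16 → [15, 15, 18]
18 → extends → [15, 15, 18, 18]
21 → extends → [15, 15, 18, 18, 21]
19 → replaces 21 → [15, 15, 18, 18, 19]
23 → extends → [15, 15, 18, 18, 19, 23]
27 → extends → [15, 15, 18, 18, 19, 23, 27]
24 → replaces 27 → [15, 15, 18, 18, 19, 23, 24]
31 → extends → [15, 15, 18, 18, 19, 23, 24, 31]
35 → extends → [15, 15, 18, 18, 19, 23, 24, 31, 35]
6 → replaces 15 → [6, 15, 18, 18, 19, 23, 24, 31, 35]
35 → extends → [6, 15, 18, 18, 19, 23, 24, 31, 35, 35]
12 → replaces 15 → [6, 12, 18, 18, 19, 23, 24, 31, 35, 35]
18 → replaces 19 → [6, 12, 18, 18, 18, 23, 24, 31, 35, 35]
Ten tails, so the longest non-decreasing subsequence has length 10 (e.g. 15, 16, 18, 18, 21, 23, 27, 31, 35, 35).

10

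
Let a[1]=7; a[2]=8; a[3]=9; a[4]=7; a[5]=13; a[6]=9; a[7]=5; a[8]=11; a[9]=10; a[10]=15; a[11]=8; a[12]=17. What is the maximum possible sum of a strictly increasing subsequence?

Let S[i] be the best sum of a strictly increasing subsequence ending at i:
i:      1  2  3  4  5  6  7  8  9 10 11 12
a[i]:   7  8  9  7 13  9  5 11 10 15  8 17
S:      7 15 24  7 37 24  5 35 34 52 15 69
Maximum is 69 (e.g. 7 + 8 + 9 + 13 + 15 + 17).

69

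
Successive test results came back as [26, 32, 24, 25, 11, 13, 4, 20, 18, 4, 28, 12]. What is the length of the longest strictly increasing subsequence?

4

Track the smallest tail for each achievable length (strict):
26 → extends → [26]
32 → extends → [26, 32]
24 → replaces 26 → [24, 32]
25 → replaces 32 → [24, 25]
11 → replaces 24 → [11, 25]
13 → replaces 25 → [11, 13]
4 → replaces 11 → [4, 13]
20 → extends → [4, 13, 20]
18 → replaces 20 → [4, 13, 18]
4 → already a tail → [4, 13, 18]
28 → extends → [4, 13, 18, 28]
12 → replaces 13 → [4, 12, 18, 28]
Four tails, so the longest strictly increasing subsequence has length 4 (e.g. 11, 13, 20, 28).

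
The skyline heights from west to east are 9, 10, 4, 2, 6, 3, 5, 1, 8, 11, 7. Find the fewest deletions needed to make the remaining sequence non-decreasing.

6

Fewest deletions = n − (longest non-decreasing subsequence).
i:      1  2  3  4  5  6  7  8  9 10 11
a[i]:   9 10  4  2  6  3  5  1  8 11  7
dp:     1  2  1  1  2  2  3  1  4  5  4
max dp = 5, so deletions = 11 − 5 = 6.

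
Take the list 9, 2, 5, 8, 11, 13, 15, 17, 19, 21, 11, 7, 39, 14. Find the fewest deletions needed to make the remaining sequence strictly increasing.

4

Fewest deletions = n − (longest strictly increasing subsequence).
Patience tails:
9 → extends → [9]
2 → replaces 9 → [2]
5 → extends → [2, 5]
8 → extends → [2, 5, 8]
11 → extends → [2, 5, 8, 11]
13 → extends → [2, 5, 8, 11, 13]
15 → extends → [2, 5, 8, 11, 13, 15]
17 → extends → [2, 5, 8, 11, 13, 15, 17]
19 → extends → [2, 5, 8, 11, 13, 15, 17, 19]
21 → extends → [2, 5, 8, 11, 13, 15, 17, 19, 21]
11 → already a tail → [2, 5, 8, 11, 13, 15, 17, 19, 21]
7 → replaces 8 → [2, 5, 7, 11, 13, 15, 17, 19, 21]
39 → extends → [2, 5, 7, 11, 13, 15, 17, 19, 21, 39]
14 → replaces 15 → [2, 5, 7, 11, 13, 14, 17, 19, 21, 39]
Longest strictly increasing subsequence has length 10, so deletions = 14 − 10 = 4.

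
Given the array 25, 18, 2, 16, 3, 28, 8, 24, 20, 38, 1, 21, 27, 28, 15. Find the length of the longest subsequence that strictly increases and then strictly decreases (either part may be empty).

8

inc[i] = longest strictly increasing subsequence ending at i; dec[i] = longest strictly decreasing subsequence starting at i:
i:      1  2  3  4  5  6  7  8  9 10 11 12 13 14 15
a[i]:  25 18  2 16  3 28  8 24 20 38  1 21 27 28 15
inc:    1  1  1  2  2  3  3  4  4  5  1  5  6  7  4
dec:    5  4  2  3  2  4  2  3  2  3  1  2  2  2  1
Best peak at i=14 (value 28): inc=7, dec=2, length 7+2−1 = 8.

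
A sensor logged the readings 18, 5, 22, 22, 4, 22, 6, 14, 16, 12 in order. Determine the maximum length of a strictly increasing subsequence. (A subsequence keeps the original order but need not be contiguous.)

4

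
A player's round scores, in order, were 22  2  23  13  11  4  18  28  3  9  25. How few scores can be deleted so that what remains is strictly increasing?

7

Fewest deletions = n − (longest strictly increasing subsequence).
i:      1  2  3  4  5  6  7  8  9 10 11
a[i]:  22  2 23 13 11  4 18 28  3  9 25
dp:     1  1  2  2  2  2  3  4  2  3  4
max dp = 4, so deletions = 11 − 4 = 7.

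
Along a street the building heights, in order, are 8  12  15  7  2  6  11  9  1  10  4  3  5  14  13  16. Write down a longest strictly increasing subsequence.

Patience tails give the LIS length; then backtrack through the dp parents:
8 → extends → [8]
12 → extends → [8, 12]
15 → extends → [8, 12, 15]
7 → replaces 8 → [7, 12, 15]
2 → replaces 7 → [2, 12, 15]
6 → replaces 12 → [2, 6, 15]
11 → replaces 15 → [2, 6, 11]
9 → replaces 11 → [2, 6, 9]
1 → replaces 2 → [1, 6, 9]
10 → extends → [1, 6, 9, 10]
4 → replaces 6 → [1, 4, 9, 10]
3 → replaces 4 → [1, 3, 9, 10]
5 → replaces 9 → [1, 3, 5, 10]
14 → extends → [1, 3, 5, 10, 14]
13 → replaces 14 → [1, 3, 5, 10, 13]
16 → extends → [1, 3, 5, 10, 13, 16]
Length 6; one witness is 2, 6, 9, 10, 14, 16.

2, 6, 9, 10, 14, 16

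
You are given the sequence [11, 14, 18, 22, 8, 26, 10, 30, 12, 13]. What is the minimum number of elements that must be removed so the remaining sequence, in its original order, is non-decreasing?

4

Fewest deletions = n − (longest non-decreasing subsequence).
i:      1  2  3  4  5  6  7  8  9 10
a[i]:  11 14 18 22  8 26 10 30 12 13
dp:     1  2  3  4  1  5  2  6  3  4
max dp = 6, so deletions = 10 − 6 = 4.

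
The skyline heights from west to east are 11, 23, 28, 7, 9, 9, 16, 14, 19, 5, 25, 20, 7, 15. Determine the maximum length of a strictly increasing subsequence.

Track the smallest tail for each achievable length (strict):
11 → extends → [11]
23 → extends → [11, 23]
28 → extends → [11, 23, 28]
7 → replaces 11 → [7, 23, 28]
9 → replaces 23 → [7, 9, 28]
9 → already a tail → [7, 9, 28]
16 → replaces 28 → [7, 9, 16]
14 → replaces 16 → [7, 9, 14]
19 → extends → [7, 9, 14, 19]
5 → replaces 7 → [5, 9, 14, 19]
25 → extends → [5, 9, 14, 19, 25]
20 → replaces 25 → [5, 9, 14, 19, 20]
7 → replaces 9 → [5, 7, 14, 19, 20]
15 → replaces 19 → [5, 7, 14, 15, 20]
Five tails, so the longest strictly increasing subsequence has length 5 (e.g. 7, 9, 16, 19, 25).

5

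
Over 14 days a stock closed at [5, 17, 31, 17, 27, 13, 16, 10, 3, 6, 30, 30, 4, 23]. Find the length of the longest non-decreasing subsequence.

6

Track the smallest tail for each achievable length (allowing ties):
5 → extends → [5]
17 → extends → [5, 17]
31 → extends → [5, 17, 31]
17 → replaces 31 → [5, 17, 17]
27 → extends → [5, 17, 17, 27]
13 → replaces 17 → [5, 13, 17, 27]
16 → replaces 17 → [5, 13, 16, 27]
10 → replaces 13 → [5, 10, 16, 27]
3 → replaces 5 → [3, 10, 16, 27]
6 → replaces 10 → [3, 6, 16, 27]
30 → extends → [3, 6, 16, 27, 30]
30 → extends → [3, 6, 16, 27, 30, 30]
4 → replaces 6 → [3, 4, 16, 27, 30, 30]
23 → replaces 27 → [3, 4, 16, 23, 30, 30]
Six tails, so the longest non-decreasing subsequence has length 6 (e.g. 5, 17, 17, 27, 30, 30).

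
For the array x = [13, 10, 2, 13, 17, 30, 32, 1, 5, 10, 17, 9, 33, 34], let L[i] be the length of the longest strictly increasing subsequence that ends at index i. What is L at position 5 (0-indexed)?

4

dp[i] = 1 + max{dp[j] : j<i, x[j]<x[i]} (or 1 if no such j):
i:      0  1  2  3  4  5  6  7  8  9 10 11 12 13
x[i]:  13 10  2 13 17 30 32  1  5 10 17  9 33 34
dp:     1  1  1  2  3  4  5  1  2  3  4  3  6  7
At index 5 the value is 4.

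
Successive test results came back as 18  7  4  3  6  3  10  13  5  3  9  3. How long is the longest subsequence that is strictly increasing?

Let dp[i] be the length of the longest such subsequence ending at index i:
i:      1  2  3  4  5  6  7  8  9 10 11 12
a[i]:  18  7  4  3  6  3 10 13  5  3  9  3
dp:     1  1  1  1  2  1  3  4  2  1  3  1
Maximum dp value is 4.

4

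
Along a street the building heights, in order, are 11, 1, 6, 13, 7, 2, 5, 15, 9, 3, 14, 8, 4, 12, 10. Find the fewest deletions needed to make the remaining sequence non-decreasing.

Fewest deletions = n − (longest non-decreasing subsequence).
i:      1  2  3  4  5  6  7  8  9 10 11 12 13 14 15
a[i]:  11  1  6 13  7  2  5 15  9  3 14  8  4 12 10
dp:     1  1  2  3  3  2  3  4  4  3  5  4  4  5  5
max dp = 5, so deletions = 15 − 5 = 10.

10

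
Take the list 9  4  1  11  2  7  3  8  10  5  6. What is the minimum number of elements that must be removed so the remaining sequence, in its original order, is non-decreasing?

6

Fewest deletions = n − (longest non-decreasing subsequence).
Patience tails:
9 → extends → [9]
4 → replaces 9 → [4]
1 → replaces 4 → [1]
11 → extends → [1, 11]
2 → replaces 11 → [1, 2]
7 → extends → [1, 2, 7]
3 → replaces 7 → [1, 2, 3]
8 → extends → [1, 2, 3, 8]
10 → extends → [1, 2, 3, 8, 10]
5 → replaces 8 → [1, 2, 3, 5, 10]
6 → replaces 10 → [1, 2, 3, 5, 6]
Longest non-decreasing subsequence has length 5, so deletions = 11 − 5 = 6.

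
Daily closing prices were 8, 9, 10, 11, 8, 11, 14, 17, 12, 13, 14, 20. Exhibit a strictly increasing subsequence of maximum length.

Patience tails give the LIS length; then backtrack through the dp parents:
8 → extends → [8]
9 → extends → [8, 9]
10 → extends → [8, 9, 10]
11 → extends → [8, 9, 10, 11]
8 → already a tail → [8, 9, 10, 11]
11 → already a tail → [8, 9, 10, 11]
14 → extends → [8, 9, 10, 11, 14]
17 → extends → [8, 9, 10, 11, 14, 17]
12 → replaces 14 → [8, 9, 10, 11, 12, 17]
13 → replaces 17 → [8, 9, 10, 11, 12, 13]
14 → extends → [8, 9, 10, 11, 12, 13, 14]
20 → extends → [8, 9, 10, 11, 12, 13, 14, 20]
Length 8; one witness is 8, 9, 10, 11, 12, 13, 14, 20.

8, 9, 10, 11, 12, 13, 14, 20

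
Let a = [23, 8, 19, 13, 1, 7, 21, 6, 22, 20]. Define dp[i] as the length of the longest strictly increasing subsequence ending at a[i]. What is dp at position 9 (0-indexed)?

dp[i] = 1 + max{dp[j] : j<i, a[j]<a[i]} (or 1 if no such j):
i:      0  1  2  3  4  5  6  7  8  9
a[i]:  23  8 19 13  1  7 21  6 22 20
dp:     1  1  2  2  1  2  3  2  4  3
At index 9 the value is 3.

3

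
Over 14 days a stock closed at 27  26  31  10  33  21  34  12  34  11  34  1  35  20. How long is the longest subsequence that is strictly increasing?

5

Let dp[i] be the length of the longest such subsequence ending at index i:
i:      1  2  3  4  5  6  7  8  9 10 11 12 13 14
a[i]:  27 26 31 10 33 21 34 12 34 11 34  1 35 20
dp:     1  1  2  1  3  2  4  2  4  2  4  1  5  3
Maximum dp value is 5.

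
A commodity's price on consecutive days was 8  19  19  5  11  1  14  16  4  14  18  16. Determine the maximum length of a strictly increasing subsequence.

5

Let dp[i] be the length of the longest such subsequence ending at index i:
i:      1  2  3  4  5  6  7  8  9 10 11 12
a[i]:   8 19 19  5 11  1 14 16  4 14 18 16
dp:     1  2  2  1  2  1  3  4  2  3  5  4
Maximum dp value is 5.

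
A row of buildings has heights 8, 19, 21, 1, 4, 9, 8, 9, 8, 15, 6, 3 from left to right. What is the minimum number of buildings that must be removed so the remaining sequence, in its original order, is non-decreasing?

Fewest deletions = n − (longest non-decreasing subsequence).
i:      1  2  3  4  5  6  7  8  9 10 11 12
a[i]:   8 19 21  1  4  9  8  9  8 15  6  3
dp:     1  2  3  1  2  3  3  4  4  5  3  2
max dp = 5, so deletions = 12 − 5 = 7.

7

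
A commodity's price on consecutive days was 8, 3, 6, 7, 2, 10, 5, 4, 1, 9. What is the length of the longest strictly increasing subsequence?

4

Track the smallest tail for each achievable length (strict):
8 → extends → [8]
3 → replaces 8 → [3]
6 → extends → [3, 6]
7 → extends → [3, 6, 7]
2 → replaces 3 → [2, 6, 7]
10 → extends → [2, 6, 7, 10]
5 → replaces 6 → [2, 5, 7, 10]
4 → replaces 5 → [2, 4, 7, 10]
1 → replaces 2 → [1, 4, 7, 10]
9 → replaces 10 → [1, 4, 7, 9]
Four tails, so the longest strictly increasing subsequence has length 4 (e.g. 3, 6, 7, 10).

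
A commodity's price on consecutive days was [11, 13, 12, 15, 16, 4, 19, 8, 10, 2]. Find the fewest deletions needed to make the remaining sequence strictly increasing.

5

Fewest deletions = n − (longest strictly increasing subsequence).
i:      1  2  3  4  5  6  7  8  9 10
a[i]:  11 13 12 15 16  4 19  8 10  2
dp:     1  2  2  3  4  1  5  2  3  1
max dp = 5, so deletions = 10 − 5 = 5.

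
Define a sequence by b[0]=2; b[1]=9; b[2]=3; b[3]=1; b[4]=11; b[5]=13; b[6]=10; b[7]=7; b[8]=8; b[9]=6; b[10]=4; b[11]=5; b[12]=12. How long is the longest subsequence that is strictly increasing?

5

Let dp[i] be the length of the longest such subsequence ending at index i:
i:      0  1  2  3  4  5  6  7  8  9 10 11 12
b[i]:   2  9  3  1 11 13 10  7  8  6  4  5 12
dp:     1  2  2  1  3  4  3  3  4  3  3  4  5
Maximum dp value is 5.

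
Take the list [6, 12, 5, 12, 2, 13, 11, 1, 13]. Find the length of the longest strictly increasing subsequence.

Track the smallest tail for each achievable length (strict):
6 → extends → [6]
12 → extends → [6, 12]
5 → replaces 6 → [5, 12]
12 → already a tail → [5, 12]
2 → replaces 5 → [2, 12]
13 → extends → [2, 12, 13]
11 → replaces 12 → [2, 11, 13]
1 → replaces 2 → [1, 11, 13]
13 → already a tail → [1, 11, 13]
Three tails, so the longest strictly increasing subsequence has length 3 (e.g. 6, 12, 13).

3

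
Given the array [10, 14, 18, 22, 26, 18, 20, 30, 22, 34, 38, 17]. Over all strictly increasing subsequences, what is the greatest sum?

192

Let S[i] be the best sum of a strictly increasing subsequence ending at i:
i:       1   2   3   4   5   6   7   8   9  10  11  12
a[i]:   10  14  18  22  26  18  20  30  22  34  38  17
S:      10  24  42  64  90  42  62 120  84 154 192  41
Maximum is 192 (e.g. 10 + 14 + 18 + 22 + 26 + 30 + 34 + 38).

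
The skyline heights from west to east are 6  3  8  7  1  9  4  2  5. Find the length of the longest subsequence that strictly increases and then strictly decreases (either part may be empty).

5

inc[i] = longest strictly increasing subsequence ending at i; dec[i] = longest strictly decreasing subsequence starting at i:
i:     1 2 3 4 5 6 7 8 9
a[i]:  6 3 8 7 1 9 4 2 5
inc:   1 1 2 2 1 3 2 2 3
dec:   3 2 4 3 1 3 2 1 1
Best peak at i=3 (value 8): inc=2, dec=4, length 2+4−1 = 5.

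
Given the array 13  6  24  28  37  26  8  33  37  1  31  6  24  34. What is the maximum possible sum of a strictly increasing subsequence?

Let S[i] be the best sum of a strictly increasing subsequence ending at i:
i:       1   2   3   4   5   6   7   8   9  10  11  12  13  14
a[i]:   13   6  24  28  37  26   8  33  37   1  31   6  24  34
S:      13   6  37  65 102  63  14  98 135   1  96   7  38 132
Maximum is 135 (e.g. 13 + 24 + 28 + 33 + 37).

135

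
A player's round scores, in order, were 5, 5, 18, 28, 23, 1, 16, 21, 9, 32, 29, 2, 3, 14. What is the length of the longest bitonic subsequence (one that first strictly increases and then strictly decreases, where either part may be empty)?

inc[i] = longest strictly increasing subsequence ending at i; dec[i] = longest strictly decreasing subsequence starting at i:
i:      1  2  3  4  5  6  7  8  9 10 11 12 13 14
a[i]:   5  5 18 28 23  1 16 21  9 32 29  2  3 14
inc:    1  1  2  3  3  1  2  3  2  4  4  2  3  4
dec:    2  2  4  5  4  1  3  3  2  3  2  1  1  1
Best peak at i=4 (value 28): inc=3, dec=5, length 3+5−1 = 7.

7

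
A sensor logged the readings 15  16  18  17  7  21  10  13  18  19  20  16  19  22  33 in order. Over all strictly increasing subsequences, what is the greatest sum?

Let S[i] be the best sum of a strictly increasing subsequence ending at i:
i:       1   2   3   4   5   6   7   8   9  10  11  12  13  14  15
a[i]:   15  16  18  17   7  21  10  13  18  19  20  16  19  22  33
S:      15  31  49  48   7  70  17  30  66  85 105  46  85 127 160
Maximum is 160 (e.g. 15 + 16 + 17 + 18 + 19 + 20 + 22 + 33).

160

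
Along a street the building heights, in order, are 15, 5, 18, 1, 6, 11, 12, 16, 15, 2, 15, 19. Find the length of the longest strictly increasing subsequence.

Let dp[i] be the length of the longest such subsequence ending at index i:
i:      1  2  3  4  5  6  7  8  9 10 11 12
a[i]:  15  5 18  1  6 11 12 16 15  2 15 19
dp:     1  1  2  1  2  3  4  5  5  2  5  6
Maximum dp value is 6.

6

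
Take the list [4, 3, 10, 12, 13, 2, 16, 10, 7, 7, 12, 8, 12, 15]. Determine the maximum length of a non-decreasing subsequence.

Track the smallest tail for each achievable length (allowing ties):
4 → extends → [4]
3 → replaces 4 → [3]
10 → extends → [3, 10]
12 → extends → [3, 10, 12]
13 → extends → [3, 10, 12, 13]
2 → replaces 3 → [2, 10, 12, 13]
16 → extends → [2, 10, 12, 13, 16]
10 → replaces 12 → [2, 10, 10, 13, 16]
7 → replaces 10 → [2, 7, 10, 13, 16]
7 → replaces 10 → [2, 7, 7, 13, 16]
12 → replaces 13 → [2, 7, 7, 12, 16]
8 → replaces 12 → [2, 7, 7, 8, 16]
12 → replaces 16 → [2, 7, 7, 8, 12]
15 → extends → [2, 7, 7, 8, 12, 15]
Six tails, so the longest non-decreasing subsequence has length 6 (e.g. 4, 10, 12, 12, 12, 15).

6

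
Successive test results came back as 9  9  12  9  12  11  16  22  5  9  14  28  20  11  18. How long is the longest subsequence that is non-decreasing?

7

Track the smallest tail for each achievable length (allowing ties):
9 → extends → [9]
9 → extends → [9, 9]
12 → extends → [9, 9, 12]
9 → replaces 12 → [9, 9, 9]
12 → extends → [9, 9, 9, 12]
11 → replaces 12 → [9, 9, 9, 11]
16 → extends → [9, 9, 9, 11, 16]
22 → extends → [9, 9, 9, 11, 16, 22]
5 → replaces 9 → [5, 9, 9, 11, 16, 22]
9 → replaces 11 → [5, 9, 9, 9, 16, 22]
14 → replaces 16 → [5, 9, 9, 9, 14, 22]
28 → extends → [5, 9, 9, 9, 14, 22, 28]
20 → replaces 22 → [5, 9, 9, 9, 14, 20, 28]
11 → replaces 14 → [5, 9, 9, 9, 11, 20, 28]
18 → replaces 20 → [5, 9, 9, 9, 11, 18, 28]
Seven tails, so the longest non-decreasing subsequence has length 7 (e.g. 9, 9, 12, 12, 16, 22, 28).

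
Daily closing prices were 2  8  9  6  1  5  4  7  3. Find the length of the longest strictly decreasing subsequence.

Let dp[i] be the longest strictly decreasing subsequence ending at i:
i:     1 2 3 4 5 6 7 8 9
a[i]:  2 8 9 6 1 5 4 7 3
dp:    1 1 1 2 3 3 4 2 5
Maximum is 5.

5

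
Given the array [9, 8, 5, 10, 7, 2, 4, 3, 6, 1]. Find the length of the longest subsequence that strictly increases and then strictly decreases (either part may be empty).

6

inc[i] = longest strictly increasing subsequence ending at i; dec[i] = longest strictly decreasing subsequence starting at i:
i:      1  2  3  4  5  6  7  8  9 10
a[i]:   9  8  5 10  7  2  4  3  6  1
inc:    1  1  1  2  2  1  2  2  3  1
dec:    6  5  4  5  4  2  3  2  2  1
Best peak at i=1 (value 9): inc=1, dec=6, length 1+6−1 = 6.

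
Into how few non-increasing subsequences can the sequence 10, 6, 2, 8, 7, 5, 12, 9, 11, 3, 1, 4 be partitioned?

4

The minimum number of non-increasing subsequences covering a sequence equals the length of its longest strictly increasing subsequence.
LIS length is 4 (e.g. 6, 8, 9, 11), so 4 piles are needed.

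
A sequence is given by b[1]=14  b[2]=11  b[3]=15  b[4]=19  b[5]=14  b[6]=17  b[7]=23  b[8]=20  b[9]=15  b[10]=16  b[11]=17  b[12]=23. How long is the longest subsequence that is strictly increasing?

Track the smallest tail for each achievable length (strict):
14 → extends → [14]
11 → replaces 14 → [11]
15 → extends → [11, 15]
19 → extends → [11, 15, 19]
14 → replaces 15 → [11, 14, 19]
17 → replaces 19 → [11, 14, 17]
23 → extends → [11, 14, 17, 23]
20 → replaces 23 → [11, 14, 17, 20]
15 → replaces 17 → [11, 14, 15, 20]
16 → replaces 20 → [11, 14, 15, 16]
17 → extends → [11, 14, 15, 16, 17]
23 → extends → [11, 14, 15, 16, 17, 23]
Six tails, so the longest strictly increasing subsequence has length 6 (e.g. 11, 14, 15, 16, 17, 23).

6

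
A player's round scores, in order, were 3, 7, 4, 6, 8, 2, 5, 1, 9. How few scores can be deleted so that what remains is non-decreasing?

4

Fewest deletions = n − (longest non-decreasing subsequence).
Patience tails:
3 → extends → [3]
7 → extends → [3, 7]
4 → replaces 7 → [3, 4]
6 → extends → [3, 4, 6]
8 → extends → [3, 4, 6, 8]
2 → replaces 3 → [2, 4, 6, 8]
5 → replaces 6 → [2, 4, 5, 8]
1 → replaces 2 → [1, 4, 5, 8]
9 → extends → [1, 4, 5, 8, 9]
Longest non-decreasing subsequence has length 5, so deletions = 9 − 5 = 4.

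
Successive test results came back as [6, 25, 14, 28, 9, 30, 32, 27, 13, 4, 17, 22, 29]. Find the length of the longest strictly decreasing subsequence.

4

Let dp[i] be the longest strictly decreasing subsequence ending at i:
i:      1  2  3  4  5  6  7  8  9 10 11 12 13
a[i]:   6 25 14 28  9 30 32 27 13  4 17 22 29
dp:     1  1  2  1  3  1  1  2  3  4  3  3  2
Maximum is 4.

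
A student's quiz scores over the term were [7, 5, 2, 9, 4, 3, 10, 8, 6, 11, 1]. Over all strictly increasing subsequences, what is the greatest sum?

Let S[i] be the best sum of a strictly increasing subsequence ending at i:
i:      1  2  3  4  5  6  7  8  9 10 11
a[i]:   7  5  2  9  4  3 10  8  6 11  1
S:      7  5  2 16  6  5 26 15 12 37  1
Maximum is 37 (e.g. 7 + 9 + 10 + 11).

37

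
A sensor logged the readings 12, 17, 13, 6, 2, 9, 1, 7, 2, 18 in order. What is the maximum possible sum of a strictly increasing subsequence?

47

Let S[i] be the best sum of a strictly increasing subsequence ending at i:
i:      1  2  3  4  5  6  7  8  9 10
a[i]:  12 17 13  6  2  9  1  7  2 18
S:     12 29 25  6  2 15  1 13  3 47
Maximum is 47 (e.g. 12 + 17 + 18).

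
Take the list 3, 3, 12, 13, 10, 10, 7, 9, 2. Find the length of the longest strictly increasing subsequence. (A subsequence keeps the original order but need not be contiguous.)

3

Track the smallest tail for each achievable length (strict):
3 → extends → [3]
3 → already a tail → [3]
12 → extends → [3, 12]
13 → extends → [3, 12, 13]
10 → replaces 12 → [3, 10, 13]
10 → already a tail → [3, 10, 13]
7 → replaces 10 → [3, 7, 13]
9 → replaces 13 → [3, 7, 9]
2 → replaces 3 → [2, 7, 9]
Three tails, so the longest strictly increasing subsequence has length 3 (e.g. 3, 12, 13).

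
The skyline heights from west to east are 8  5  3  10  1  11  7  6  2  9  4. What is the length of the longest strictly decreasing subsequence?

4

Let dp[i] be the longest strictly decreasing subsequence ending at i:
i:      1  2  3  4  5  6  7  8  9 10 11
a[i]:   8  5  3 10  1 11  7  6  2  9  4
dp:     1  2  3  1  4  1  2  3  4  2  4
Maximum is 4.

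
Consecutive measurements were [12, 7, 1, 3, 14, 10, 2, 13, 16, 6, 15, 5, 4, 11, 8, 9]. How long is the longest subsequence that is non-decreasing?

5

Let dp[i] be the length of the longest such subsequence ending at index i:
i:      1  2  3  4  5  6  7  8  9 10 11 12 13 14 15 16
a[i]:  12  7  1  3 14 10  2 13 16  6 15  5  4 11  8  9
dp:     1  1  1  2  3  3  2  4  5  3  5  3  3  4  4  5
Maximum dp value is 5.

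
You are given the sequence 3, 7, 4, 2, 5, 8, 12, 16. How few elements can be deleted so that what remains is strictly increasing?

2

Fewest deletions = n − (longest strictly increasing subsequence).
Patience tails:
3 → extends → [3]
7 → extends → [3, 7]
4 → replaces 7 → [3, 4]
2 → replaces 3 → [2, 4]
5 → extends → [2, 4, 5]
8 → extends → [2, 4, 5, 8]
12 → extends → [2, 4, 5, 8, 12]
16 → extends → [2, 4, 5, 8, 12, 16]
Longest strictly increasing subsequence has length 6, so deletions = 8 − 6 = 2.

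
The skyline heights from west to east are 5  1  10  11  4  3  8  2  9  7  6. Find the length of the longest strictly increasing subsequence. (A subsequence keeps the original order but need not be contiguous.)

4

Track the smallest tail for each achievable length (strict):
5 → extends → [5]
1 → replaces 5 → [1]
10 → extends → [1, 10]
11 → extends → [1, 10, 11]
4 → replaces 10 → [1, 4, 11]
3 → replaces 4 → [1, 3, 11]
8 → replaces 11 → [1, 3, 8]
2 → replaces 3 → [1, 2, 8]
9 → extends → [1, 2, 8, 9]
7 → replaces 8 → [1, 2, 7, 9]
6 → replaces 7 → [1, 2, 6, 9]
Four tails, so the longest strictly increasing subsequence has length 4 (e.g. 1, 4, 8, 9).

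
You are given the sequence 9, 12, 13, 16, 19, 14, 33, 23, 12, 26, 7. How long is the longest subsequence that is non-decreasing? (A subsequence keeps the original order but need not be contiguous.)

7

Let dp[i] be the length of the longest such subsequence ending at index i:
i:      1  2  3  4  5  6  7  8  9 10 11
a[i]:   9 12 13 16 19 14 33 23 12 26  7
dp:     1  2  3  4  5  4  6  6  3  7  1
Maximum dp value is 7.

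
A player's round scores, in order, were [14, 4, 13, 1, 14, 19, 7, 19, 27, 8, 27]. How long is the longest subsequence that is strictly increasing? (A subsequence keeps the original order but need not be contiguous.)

5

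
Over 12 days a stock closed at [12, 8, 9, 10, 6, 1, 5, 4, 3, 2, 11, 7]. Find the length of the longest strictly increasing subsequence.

4

Track the smallest tail for each achievable length (strict):
12 → extends → [12]
8 → replaces 12 → [8]
9 → extends → [8, 9]
10 → extends → [8, 9, 10]
6 → replaces 8 → [6, 9, 10]
1 → replaces 6 → [1, 9, 10]
5 → replaces 9 → [1, 5, 10]
4 → replaces 5 → [1, 4, 10]
3 → replaces 4 → [1, 3, 10]
2 → replaces 3 → [1, 2, 10]
11 → extends → [1, 2, 10, 11]
7 → replaces 10 → [1, 2, 7, 11]
Four tails, so the longest strictly increasing subsequence has length 4 (e.g. 8, 9, 10, 11).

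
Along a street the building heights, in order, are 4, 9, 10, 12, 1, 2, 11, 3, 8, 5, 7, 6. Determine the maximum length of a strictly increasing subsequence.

5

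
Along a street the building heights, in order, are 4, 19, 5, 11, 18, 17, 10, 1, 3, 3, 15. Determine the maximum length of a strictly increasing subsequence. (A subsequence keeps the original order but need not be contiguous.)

4

Track the smallest tail for each achievable length (strict):
4 → extends → [4]
19 → extends → [4, 19]
5 → replaces 19 → [4, 5]
11 → extends → [4, 5, 11]
18 → extends → [4, 5, 11, 18]
17 → replaces 18 → [4, 5, 11, 17]
10 → replaces 11 → [4, 5, 10, 17]
1 → replaces 4 → [1, 5, 10, 17]
3 → replaces 5 → [1, 3, 10, 17]
3 → already a tail → [1, 3, 10, 17]
15 → replaces 17 → [1, 3, 10, 15]
Four tails, so the longest strictly increasing subsequence has length 4 (e.g. 4, 5, 11, 18).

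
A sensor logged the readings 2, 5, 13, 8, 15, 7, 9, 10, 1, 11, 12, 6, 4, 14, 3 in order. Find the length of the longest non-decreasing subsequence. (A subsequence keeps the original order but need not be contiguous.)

8

Track the smallest tail for each achievable length (allowing ties):
2 → extends → [2]
5 → extends → [2, 5]
13 → extends → [2, 5, 13]
8 → replaces 13 → [2, 5, 8]
15 → extends → [2, 5, 8, 15]
7 → replaces 8 → [2, 5, 7, 15]
9 → replaces 15 → [2, 5, 7, 9]
10 → extends → [2, 5, 7, 9, 10]
1 → replaces 2 → [1, 5, 7, 9, 10]
11 → extends → [1, 5, 7, 9, 10, 11]
12 → extends → [1, 5, 7, 9, 10, 11, 12]
6 → replaces 7 → [1, 5, 6, 9, 10, 11, 12]
4 → replaces 5 → [1, 4, 6, 9, 10, 11, 12]
14 → extends → [1, 4, 6, 9, 10, 11, 12, 14]
3 → replaces 4 → [1, 3, 6, 9, 10, 11, 12, 14]
Eight tails, so the longest non-decreasing subsequence has length 8 (e.g. 2, 5, 8, 9, 10, 11, 12, 14).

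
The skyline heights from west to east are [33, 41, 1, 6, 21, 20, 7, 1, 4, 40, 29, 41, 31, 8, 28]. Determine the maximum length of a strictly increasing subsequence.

Track the smallest tail for each achievable length (strict):
33 → extends → [33]
41 → extends → [33, 41]
1 → replaces 33 → [1, 41]
6 → replaces 41 → [1, 6]
21 → extends → [1, 6, 21]
20 → replaces 21 → [1, 6, 20]
7 → replaces 20 → [1, 6, 7]
1 → already a tail → [1, 6, 7]
4 → replaces 6 → [1, 4, 7]
40 → extends → [1, 4, 7, 40]
29 → replaces 40 → [1, 4, 7, 29]
41 → extends → [1, 4, 7, 29, 41]
31 → replaces 41 → [1, 4, 7, 29, 31]
8 → replaces 29 → [1, 4, 7, 8, 31]
28 → replaces 31 → [1, 4, 7, 8, 28]
Five tails, so the longest strictly increasing subsequence has length 5 (e.g. 1, 6, 21, 40, 41).

5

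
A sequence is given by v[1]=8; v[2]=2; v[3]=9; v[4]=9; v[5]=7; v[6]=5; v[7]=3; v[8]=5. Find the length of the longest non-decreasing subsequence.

Track the smallest tail for each achievable length (allowing ties):
8 → extends → [8]
2 → replaces 8 → [2]
9 → extends → [2, 9]
9 → extends → [2, 9, 9]
7 → replaces 9 → [2, 7, 9]
5 → replaces 7 → [2, 5, 9]
3 → replaces 5 → [2, 3, 9]
5 → replaces 9 → [2, 3, 5]
Three tails, so the longest non-decreasing subsequence has length 3 (e.g. 8, 9, 9).

3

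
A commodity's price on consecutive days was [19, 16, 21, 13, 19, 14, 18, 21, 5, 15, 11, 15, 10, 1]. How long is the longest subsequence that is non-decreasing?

4

Track the smallest tail for each achievable length (allowing ties):
19 → extends → [19]
16 → replaces 19 → [16]
21 → extends → [16, 21]
13 → replaces 16 → [13, 21]
19 → replaces 21 → [13, 19]
14 → replaces 19 → [13, 14]
18 → extends → [13, 14, 18]
21 → extends → [13, 14, 18, 21]
5 → replaces 13 → [5, 14, 18, 21]
15 → replaces 18 → [5, 14, 15, 21]
11 → replaces 14 → [5, 11, 15, 21]
15 → replaces 21 → [5, 11, 15, 15]
10 → replaces 11 → [5, 10, 15, 15]
1 → replaces 5 → [1, 10, 15, 15]
Four tails, so the longest non-decreasing subsequence has length 4 (e.g. 13, 14, 18, 21).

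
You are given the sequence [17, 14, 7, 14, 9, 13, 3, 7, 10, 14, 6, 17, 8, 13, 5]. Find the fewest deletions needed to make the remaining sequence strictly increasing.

10

Fewest deletions = n − (longest strictly increasing subsequence).
Patience tails:
17 → extends → [17]
14 → replaces 17 → [14]
7 → replaces 14 → [7]
14 → extends → [7, 14]
9 → replaces 14 → [7, 9]
13 → extends → [7, 9, 13]
3 → replaces 7 → [3, 9, 13]
7 → replaces 9 → [3, 7, 13]
10 → replaces 13 → [3, 7, 10]
14 → extends → [3, 7, 10, 14]
6 → replaces 7 → [3, 6, 10, 14]
17 → extends → [3, 6, 10, 14, 17]
8 → replaces 10 → [3, 6, 8, 14, 17]
13 → replaces 14 → [3, 6, 8, 13, 17]
5 → replaces 6 → [3, 5, 8, 13, 17]
Longest strictly increasing subsequence has length 5, so deletions = 15 − 5 = 10.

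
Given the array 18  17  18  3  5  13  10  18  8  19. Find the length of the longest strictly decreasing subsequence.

Negate each value so 'decreasing' becomes 'increasing', then run patience tails on the negated sequence:
-18 → extends → [-18]
-17 → extends → [-18, -17]
-18 → already a tail → [-18, -17]
-3 → extends → [-18, -17, -3]
-5 → replaces -3 → [-18, -17, -5]
-13 → replaces -5 → [-18, -17, -13]
-10 → extends → [-18, -17, -13, -10]
-18 → already a tail → [-18, -17, -13, -10]
-8 → extends → [-18, -17, -13, -10, -8]
-19 → replaces -18 → [-19, -17, -13, -10, -8]
Five tails, so the longest strictly decreasing subsequence of the original has length 5.

5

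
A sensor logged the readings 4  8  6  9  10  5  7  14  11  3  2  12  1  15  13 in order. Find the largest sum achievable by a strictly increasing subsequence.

69

Let S[i] be the best sum of a strictly increasing subsequence ending at i:
i:      1  2  3  4  5  6  7  8  9 10 11 12 13 14 15
a[i]:   4  8  6  9 10  5  7 14 11  3  2 12  1 15 13
S:      4 12 10 21 31  9 17 45 42  3  2 54  1 69 67
Maximum is 69 (e.g. 4 + 8 + 9 + 10 + 11 + 12 + 15).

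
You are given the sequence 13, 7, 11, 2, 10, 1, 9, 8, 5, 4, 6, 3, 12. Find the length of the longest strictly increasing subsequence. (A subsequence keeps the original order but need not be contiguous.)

Track the smallest tail for each achievable length (strict):
13 → extends → [13]
7 → replaces 13 → [7]
11 → extends → [7, 11]
2 → replaces 7 → [2, 11]
10 → replaces 11 → [2, 10]
1 → replaces 2 → [1, 10]
9 → replaces 10 → [1, 9]
8 → replaces 9 → [1, 8]
5 → replaces 8 → [1, 5]
4 → replaces 5 → [1, 4]
6 → extends → [1, 4, 6]
3 → replaces 4 → [1, 3, 6]
12 → extends → [1, 3, 6, 12]
Four tails, so the longest strictly increasing subsequence has length 4 (e.g. 2, 5, 6, 12).

4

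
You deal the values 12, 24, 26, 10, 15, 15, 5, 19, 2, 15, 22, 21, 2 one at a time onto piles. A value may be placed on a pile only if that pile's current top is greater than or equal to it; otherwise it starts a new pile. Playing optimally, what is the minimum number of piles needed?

4

The minimum number of non-increasing subsequences covering a sequence equals the length of its longest strictly increasing subsequence.
LIS length is 4 (e.g. 12, 15, 19, 22), so 4 piles are needed.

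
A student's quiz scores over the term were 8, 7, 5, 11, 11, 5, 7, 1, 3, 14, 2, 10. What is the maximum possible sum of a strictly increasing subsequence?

33

Let S[i] be the best sum of a strictly increasing subsequence ending at i:
i:      1  2  3  4  5  6  7  8  9 10 11 12
a[i]:   8  7  5 11 11  5  7  1  3 14  2 10
S:      8  7  5 19 19  5 12  1  4 33  3 22
Maximum is 33 (e.g. 8 + 11 + 14).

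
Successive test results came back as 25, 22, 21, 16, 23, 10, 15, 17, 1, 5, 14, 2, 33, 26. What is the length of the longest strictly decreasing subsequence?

7

Negate each value so 'decreasing' becomes 'increasing', then run patience tails on the negated sequence:
-25 → extends → [-25]
-22 → extends → [-25, -22]
-21 → extends → [-25, -22, -21]
-16 → extends → [-25, -22, -21, -16]
-23 → replaces -22 → [-25, -23, -21, -16]
-10 → extends → [-25, -23, -21, -16, -10]
-15 → replaces -10 → [-25, -23, -21, -16, -15]
-17 → replaces -16 → [-25, -23, -21, -17, -15]
-1 → extends → [-25, -23, -21, -17, -15, -1]
-5 → replaces -1 → [-25, -23, -21, -17, -15, -5]
-14 → replaces -5 → [-25, -23, -21, -17, -15, -14]
-2 → extends → [-25, -23, -21, -17, -15, -14, -2]
-33 → replaces -25 → [-33, -23, -21, -17, -15, -14, -2]
-26 → replaces -23 → [-33, -26, -21, -17, -15, -14, -2]
Seven tails, so the longest strictly decreasing subsequence of the original has length 7.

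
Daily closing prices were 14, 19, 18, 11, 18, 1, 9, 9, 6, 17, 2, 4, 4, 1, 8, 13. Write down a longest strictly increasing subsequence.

Patience tails give the LIS length; then backtrack through the dp parents:
14 → extends → [14]
19 → extends → [14, 19]
18 → replaces 19 → [14, 18]
11 → replaces 14 → [11, 18]
18 → already a tail → [11, 18]
1 → replaces 11 → [1, 18]
9 → replaces 18 → [1, 9]
9 → already a tail → [1, 9]
6 → replaces 9 → [1, 6]
17 → extends → [1, 6, 17]
2 → replaces 6 → [1, 2, 17]
4 → replaces 17 → [1, 2, 4]
4 → already a tail → [1, 2, 4]
1 → already a tail → [1, 2, 4]
8 → extends → [1, 2, 4, 8]
13 → extends → [1, 2, 4, 8, 13]
Length 5; one witness is 1, 2, 4, 8, 13.

1, 2, 4, 8, 13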